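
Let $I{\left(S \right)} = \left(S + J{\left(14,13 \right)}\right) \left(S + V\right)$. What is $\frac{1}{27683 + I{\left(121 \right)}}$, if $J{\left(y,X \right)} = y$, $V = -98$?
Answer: $\frac{1}{30788} \approx 3.248 \cdot 10^{-5}$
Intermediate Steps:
$I{\left(S \right)} = \left(-98 + S\right) \left(14 + S\right)$ ($I{\left(S \right)} = \left(S + 14\right) \left(S - 98\right) = \left(14 + S\right) \left(-98 + S\right) = \left(-98 + S\right) \left(14 + S\right)$)
$\frac{1}{27683 + I{\left(121 \right)}} = \frac{1}{27683 - \left(11536 - 14641\right)} = \frac{1}{27683 - -3105} = \frac{1}{27683 + 3105} = \frac{1}{30788}$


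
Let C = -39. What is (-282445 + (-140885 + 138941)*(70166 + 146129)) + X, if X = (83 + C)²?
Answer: -420757989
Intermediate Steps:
X = 1936 (X = (83 - 39)² = 44² = 1936)
(-282445 + (-140885 + 138941)*(70166 + 146129)) + X = (-282445 + (-140885 + 138941)*(70166 + 146129)) + 1936 = (-282445 - 1944*216295) + 1936 = (-282445 - 420477480) + 1936 = -420759925 + 1936 = -420757989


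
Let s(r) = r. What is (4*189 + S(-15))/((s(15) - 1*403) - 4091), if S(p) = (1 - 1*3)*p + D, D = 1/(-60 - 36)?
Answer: -75455/429984 ≈ -0.17548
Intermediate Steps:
D = -1/96 (D = 1/(-96) = -1/96 ≈ -0.010417)
S(p) = -1/96 - 2*p (S(p) = (1 - 1*3)*p - 1/96 = (1 - 3)*p - 1/96 = -2*p - 1/96 = -1/96 - 2*p)
(4*189 + S(-15))/((s(15) - 1*403) - 4091) = (4*189 + (-1/96 - 2*(-15)))/((15 - 1*403) - 4091) = (756 + (-1/96 + 30))/((15 - 403) - 4091) = (756 + 2879/96)/(-388 - 4091) = (75455/96)/(-4479) = (75455/96)*(-1/4479) = -75455/429984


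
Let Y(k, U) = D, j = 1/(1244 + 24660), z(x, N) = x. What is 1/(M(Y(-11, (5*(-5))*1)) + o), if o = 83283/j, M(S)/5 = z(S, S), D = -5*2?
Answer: 1/2157362782 ≈ 4.6353e-10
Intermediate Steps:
j = 1/25904 ≈ 3.8604e-5
D = -10
Y(k, U) = -10
M(S) = 5*S
o = 2157362832 (o = 83283/(1/25904) = 83283*25904 = 2157362832)
1/(M(Y(-11, (5*(-5))*1)) + o) = 1/(5*(-10) + 2157362832) = 1/(-50 + 2157362832) = 1/2157362782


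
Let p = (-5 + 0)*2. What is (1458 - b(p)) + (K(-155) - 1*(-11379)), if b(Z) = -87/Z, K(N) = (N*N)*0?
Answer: 128283/10 ≈ 12828.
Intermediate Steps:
p = -10 (p = -5*2 = -10)
K(N) = 0 (K(N) = N²*0 = 0)
(1458 - b(p)) + (K(-155) - 1*(-11379)) = (1458 - (-87)/(-10)) + (0 - 1*(-11379)) = (1458 - (-87)*(-1)/10) + (0 + 11379) = (1458 - 1*87/10) + 11379 = (1458 - 87/10) + 11379 = 14493/10 + 11379 = 128283/10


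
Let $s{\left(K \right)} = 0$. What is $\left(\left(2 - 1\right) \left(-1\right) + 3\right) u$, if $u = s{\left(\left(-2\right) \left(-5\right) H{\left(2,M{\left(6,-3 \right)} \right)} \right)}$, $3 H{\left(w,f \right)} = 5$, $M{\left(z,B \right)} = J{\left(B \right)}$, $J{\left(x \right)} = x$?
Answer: $0$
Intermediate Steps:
$M{\left(z,B \right)} = B$
$H{\left(w,f \right)} = \frac{5}{3}$ ($H{\left(w,f \right)} = \frac{1}{3} \cdot 5 = \frac{5}{3}$)
$u = 0$
$\left(\left(2 - 1\right) \left(-1\right) + 3\right) u = \left(\left(2 - 1\right) \left(-1\right) + 3\right) 0 = \left(1 \left(-1\right) + 3\right) 0 = \left(-1 + 3\right) 0 = 2 \cdot 0 = 0$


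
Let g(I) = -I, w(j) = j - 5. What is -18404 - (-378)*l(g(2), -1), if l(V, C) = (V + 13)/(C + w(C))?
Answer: -18998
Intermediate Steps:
w(j) = -5 + j
l(V, C) = (13 + V)/(-5 + 2*C) (l(V, C) = (V + 13)/(C + (-5 + C)) = (13 + V)/(-5 + 2*C))
-18404 - (-378)*l(g(2), -1) = -18404 - (-378)*(13 - 1*2)/(-5 + 2*(-1)) = -18404 - (-378)*(13 - 2)/(-5 - 2) = -18404 - (-378)*11/(-7) = -18404 - (-378)*(-⅐*11) = -18404 - (-378)*(-11)/7 = -18404 - 1*594 = -18404 - 594 = -18998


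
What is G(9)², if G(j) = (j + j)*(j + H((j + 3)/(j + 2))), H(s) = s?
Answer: 3992004/121 ≈ 32992.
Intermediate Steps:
G(j) = 2*j*(j + (3 + j)/(2 + j)) (G(j) = (j + j)*(j + (j + 3)/(j + 2)) = (2*j)*(j + (3 + j)/(2 + j)) = 2*j*(j + (3 + j)/(2 + j)))
G(9)² = (2*9*(3 + 9 + 9*(2 + 9))/(2 + 9))² = (2*9*(3 + 9 + 9*11)/11)² = (2*9*(1/11)*(3 + 9 + 99))² = (2*9*(1/11)*111)² = (1998/11)² = 3992004/121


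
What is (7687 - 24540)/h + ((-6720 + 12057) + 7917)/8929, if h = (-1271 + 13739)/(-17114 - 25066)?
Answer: 528952506961/9277231 ≈ 57016.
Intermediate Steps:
h = -1039/3515 (h = 12468/(-42180) = 12468*(-1/42180) = -1039/3515 ≈ -0.29559)
(7687 - 24540)/h + ((-6720 + 12057) + 7917)/8929 = (7687 - 24540)/(-1039/3515) + ((-6720 + 12057) + 7917)/8929 = -16853*(-3515/1039) + (5337 + 7917)*(1/8929) = 59238295/1039 + 13254*(1/8929) = 59238295/1039 + 13254/8929 = 528952506961/9277231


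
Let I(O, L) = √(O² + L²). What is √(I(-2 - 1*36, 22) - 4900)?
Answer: √(-4900 + 2*√482) ≈ 69.686*I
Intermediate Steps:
I(O, L) = √(L² + O²)
√(I(-2 - 1*36, 22) - 4900) = √(√(22² + (-2 - 1*36)²) - 4900) = √(√(484 + (-2 - 36)²) - 4900) = √(√(484 + (-38)²) - 4900) = √(√(484 + 1444) - 4900) = √(√1928 - 4900) = √(2*√482 - 4900) = √(-4900 + 2*√482)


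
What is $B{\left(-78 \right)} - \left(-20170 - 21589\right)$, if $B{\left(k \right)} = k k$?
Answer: $47843$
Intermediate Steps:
$B{\left(k \right)} = k^{2}$
$B{\left(-78 \right)} - \left(-20170 - 21589\right) = \left(-78\right)^{2} - \left(-20170 - 21589\right) = 6084 - -41759 = 6084 + 41759 = 47843$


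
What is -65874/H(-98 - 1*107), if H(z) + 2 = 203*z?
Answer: 65874/41617 ≈ 1.5829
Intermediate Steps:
H(z) = -2 + 203*z
-65874/H(-98 - 1*107) = -65874/(-2 + 203*(-98 - 1*107)) = -65874/(-2 + 203*(-98 - 107)) = -65874/(-2 + 203*(-205)) = -65874/(-2 - 41615) = -65874/(-41617) = -65874*(-1/41617) = 65874/41617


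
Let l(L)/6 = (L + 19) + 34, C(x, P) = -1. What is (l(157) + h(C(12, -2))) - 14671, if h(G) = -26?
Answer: -13437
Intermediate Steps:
l(L) = 318 + 6*L (l(L) = 6*((L + 19) + 34) = 6*((19 + L) + 34) = 6*(53 + L) = 318 + 6*L)
(l(157) + h(C(12, -2))) - 14671 = ((318 + 6*157) - 26) - 14671 = ((318 + 942) - 26) - 14671 = (1260 - 26) - 14671 = 1234 - 14671 = -13437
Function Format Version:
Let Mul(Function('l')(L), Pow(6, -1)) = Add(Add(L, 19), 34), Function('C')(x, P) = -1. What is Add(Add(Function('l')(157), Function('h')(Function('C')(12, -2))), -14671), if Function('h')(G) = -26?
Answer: -13437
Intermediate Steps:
Function('l')(L) = Add(318, Mul(6, L)) (Function('l')(L) = Mul(6, Add(Add(L, 19), 34)) = Mul(6, Add(Add(19, L), 34)) = Mul(6, Add(53, L)) = Add(318, Mul(6, L)))
Add(Add(Function('l')(157), Function('h')(Function('C')(12, -2))), -14671) = Add(Add(Add(318, Mul(6, 157)), -26), -14671) = Add(Add(Add(318, 942), -26), -14671) = Add(Add(1260, -26), -14671) = Add(1234, -14671) = -13437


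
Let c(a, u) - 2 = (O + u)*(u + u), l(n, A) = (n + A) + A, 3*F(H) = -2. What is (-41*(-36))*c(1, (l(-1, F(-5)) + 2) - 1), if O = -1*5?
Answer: 27880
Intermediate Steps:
O = -5
F(H) = -⅔ (F(H) = (⅓)*(-2) = -⅔)
l(n, A) = n + 2*A (l(n, A) = (A + n) + A = n + 2*A)
c(a, u) = 2 + 2*u*(-5 + u) (c(a, u) = 2 + (-5 + u)*(u + u) = 2 + (-5 + u)*(2*u) = 2 + 2*u*(-5 + u))
(-41*(-36))*c(1, (l(-1, F(-5)) + 2) - 1) = (-41*(-36))*(2 - 10*(((-1 + 2*(-⅔)) + 2) - 1) + 2*(((-1 + 2*(-⅔)) + 2) - 1)²) = 1476*(2 - 10*(((-1 - 4/3) + 2) - 1) + 2*(((-1 - 4/3) + 2) - 1)²) = 1476*(2 - 10*((-7/3 + 2) - 1) + 2*((-7/3 + 2) - 1)²) = 1476*(2 - 10*(-⅓ - 1) + 2*(-⅓ - 1)²) = 1476*(2 - 10*(-4/3) + 2*(-4/3)²) = 1476*(2 + 40/3 + 2*(16/9)) = 1476*(2 + 40/3 + 32/9) = 1476*(170/9) = 27880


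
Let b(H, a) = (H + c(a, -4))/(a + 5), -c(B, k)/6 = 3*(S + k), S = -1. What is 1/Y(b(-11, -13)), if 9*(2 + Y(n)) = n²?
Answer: 576/5089 ≈ 0.11319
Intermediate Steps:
c(B, k) = 18 - 18*k (c(B, k) = -18*(-1 + k) = -6*(-3 + 3*k) = 18 - 18*k)
b(H, a) = (90 + H)/(5 + a) (b(H, a) = (H + (18 - 18*(-4)))/(a + 5) = (H + (18 + 72))/(5 + a) = (H + 90)/(5 + a) = (90 + H)/(5 + a))
Y(n) = -2 + n²/9
1/Y(b(-11, -13)) = 1/(-2 + ((90 - 11)/(5 - 13))²/9) = 1/(-2 + (79/(-8))²/9) = 1/(-2 + (-⅛*79)²/9) = 1/(-2 + (-79/8)²/9) = 1/(-2 + (⅑)*(6241/64)) = 1/(-2 + 6241/576) = 1/(5089/576) = 576/5089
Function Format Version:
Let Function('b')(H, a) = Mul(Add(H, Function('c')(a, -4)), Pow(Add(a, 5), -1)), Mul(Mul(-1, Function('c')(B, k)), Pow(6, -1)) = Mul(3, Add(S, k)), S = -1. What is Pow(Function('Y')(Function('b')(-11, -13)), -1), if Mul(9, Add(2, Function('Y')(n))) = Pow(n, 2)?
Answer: Rational(576, 5089) ≈ 0.11319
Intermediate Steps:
Function('c')(B, k) = Add(18, Mul(-18, k)) (Function('c')(B, k) = Mul(-6, Mul(3, Add(-1, k))) = Mul(-6, Add(-3, Mul(3, k))) = Add(18, Mul(-18, k)))
Function('b')(H, a) = Mul(Pow(Add(5, a), -1), Add(90, H)) (Function('b')(H, a) = Mul(Add(H, Add(18, Mul(-18, -4))), Pow(Add(a, 5), -1)) = Mul(Add(H, Add(18, 72)), Pow(Add(5, a), -1)) = Mul(Add(H, 90), Pow(Add(5, a), -1)) = Mul(Add(90, H), Pow(Add(5, a), -1)) = Mul(Pow(Add(5, a), -1), Add(90, H)))
Function('Y')(n) = Add(-2, Mul(Rational(1, 9), Pow(n, 2)))
Pow(Function('Y')(Function('b')(-11, -13)), -1) = Pow(Add(-2, Mul(Rational(1, 9), Pow(Mul(Pow(Add(5, -13), -1), Add(90, -11)), 2))), -1) = Pow(Add(-2, Mul(Rational(1, 9), Pow(Mul(Pow(-8, -1), 79), 2))), -1) = Pow(Add(-2, Mul(Rational(1, 9), Pow(Mul(Rational(-1, 8), 79), 2))), -1) = Pow(Add(-2, Mul(Rational(1, 9), Pow(Rational(-79, 8), 2))), -1) = Pow(Add(-2, Mul(Rational(1, 9), Rational(6241, 64))), -1) = Pow(Add(-2, Rational(6241, 576)), -1) = Pow(Rational(5089, 576), -1) = Rational(576, 5089)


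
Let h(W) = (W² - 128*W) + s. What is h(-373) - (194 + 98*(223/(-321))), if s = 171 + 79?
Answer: 60026063/321 ≈ 1.8700e+5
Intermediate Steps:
s = 250
h(W) = 250 + W² - 128*W (h(W) = (W² - 128*W) + 250 = 250 + W² - 128*W)
h(-373) - (194 + 98*(223/(-321))) = (250 + (-373)² - 128*(-373)) - (194 + 98*(223/(-321))) = (250 + 139129 + 47744) - (194 + 98*(223*(-1/321))) = 187123 - (194 + 98*(-223/321)) = 187123 - (194 - 21854/321) = 187123 - 1*40420/321 = 187123 - 40420/321 = 60026063/321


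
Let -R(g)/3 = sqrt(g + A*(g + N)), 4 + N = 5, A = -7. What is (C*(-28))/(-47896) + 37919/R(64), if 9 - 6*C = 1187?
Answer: -4123/35922 + 37919*I*sqrt(391)/1173 ≈ -0.11478 + 639.22*I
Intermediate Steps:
N = 1 (N = -4 + 5 = 1)
C = -589/3 (C = 3/2 - 1/6*1187 = 3/2 - 1187/6 = -589/3 ≈ -196.33)
R(g) = -3*sqrt(-7 - 6*g) (R(g) = -3*sqrt(g - 7*(g + 1)) = -3*sqrt(g - 7*(1 + g)) = -3*sqrt(g + (-7 - 7*g)) = -3*sqrt(-7 - 6*g))
(C*(-28))/(-47896) + 37919/R(64) = -589/3*(-28)/(-47896) + 37919/((-3*sqrt(-7 - 6*64))) = (16492/3)*(-1/47896) + 37919/((-3*sqrt(-7 - 384))) = -4123/35922 + 37919/((-3*I*sqrt(391))) = -4123/35922 + 37919*(I*sqrt(391)/1173) = -4123/35922 + 37919*I*sqrt(391)/1173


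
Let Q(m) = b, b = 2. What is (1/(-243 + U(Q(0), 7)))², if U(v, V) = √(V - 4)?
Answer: (243 - √3)⁻² ≈ 1.7179e-5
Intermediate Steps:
Q(m) = 2
U(v, V) = √(-4 + V)
(1/(-243 + U(Q(0), 7)))² = (1/(-243 + √(-4 + 7)))² = (1/(-243 + √3))² = (-243 + √3)⁻²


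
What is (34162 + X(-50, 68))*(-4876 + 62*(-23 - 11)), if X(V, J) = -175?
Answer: -237365208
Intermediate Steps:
(34162 + X(-50, 68))*(-4876 + 62*(-23 - 11)) = (34162 - 175)*(-4876 + 62*(-23 - 11)) = 33987*(-4876 + 62*(-34)) = 33987*(-4876 - 2108) = 33987*(-6984) = -237365208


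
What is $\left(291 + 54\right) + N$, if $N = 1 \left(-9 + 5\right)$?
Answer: $341$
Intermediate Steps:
$N = -4$ ($N = 1 \left(-4\right) = -4$)
$\left(291 + 54\right) + N = \left(291 + 54\right) - 4 = 345 - 4 = 341$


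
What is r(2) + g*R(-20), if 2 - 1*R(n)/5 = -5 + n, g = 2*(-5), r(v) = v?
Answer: -1348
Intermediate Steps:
g = -10
R(n) = 35 - 5*n (R(n) = 10 - 5*(-5 + n) = 10 + (25 - 5*n) = 35 - 5*n)
r(2) + g*R(-20) = 2 - 10*(35 - 5*(-20)) = 2 - 10*(35 + 100) = 2 - 10*135 = 2 - 1350 = -1348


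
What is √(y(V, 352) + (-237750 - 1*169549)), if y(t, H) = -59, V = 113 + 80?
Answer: 3*I*√45262 ≈ 638.25*I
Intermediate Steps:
V = 193
√(y(V, 352) + (-237750 - 1*169549)) = √(-59 + (-237750 - 1*169549)) = √(-59 + (-237750 - 169549)) = √(-59 - 407299) = √(-407358) = 3*I*√45262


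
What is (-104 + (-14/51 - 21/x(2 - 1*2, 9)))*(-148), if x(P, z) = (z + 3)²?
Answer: 3152659/204 ≈ 15454.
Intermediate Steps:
x(P, z) = (3 + z)²
(-104 + (-14/51 - 21/x(2 - 1*2, 9)))*(-148) = (-104 + (-14/51 - 21/(3 + 9)²))*(-148) = (-104 + (-14*1/51 - 21/(12²)))*(-148) = (-104 + (-14/51 - 21/144))*(-148) = (-104 + (-14/51 - 21*1/144))*(-148) = (-104 + (-14/51 - 7/48))*(-148) = (-104 - 343/816)*(-148) = -85207/816*(-148) = 3152659/204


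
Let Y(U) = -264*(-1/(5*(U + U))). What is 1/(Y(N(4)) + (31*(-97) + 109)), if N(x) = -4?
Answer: -5/14523 ≈ -0.00034428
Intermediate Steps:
Y(U) = 132/(5*U) (Y(U) = -264*(-1/(10*U)) = -(-132)/(5*U) = 132/(5*U))
1/(Y(N(4)) + (31*(-97) + 109)) = 1/((132/5)/(-4) + (31*(-97) + 109)) = 1/((132/5)*(-¼) + (-3007 + 109)) = 1/(-33/5 - 2898) = 1/(-14523/5) = -5/14523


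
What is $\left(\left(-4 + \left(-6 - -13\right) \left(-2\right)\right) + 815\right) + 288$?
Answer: $1085$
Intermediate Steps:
$\left(\left(-4 + \left(-6 - -13\right) \left(-2\right)\right) + 815\right) + 288 = \left(\left(-4 + \left(-6 + 13\right) \left(-2\right)\right) + 815\right) + 288 = \left(\left(-4 + 7 \left(-2\right)\right) + 815\right) + 288 = \left(\left(-4 - 14\right) + 815\right) + 288 = \left(-18 + 815\right) + 288 = 797 + 288 = 1085$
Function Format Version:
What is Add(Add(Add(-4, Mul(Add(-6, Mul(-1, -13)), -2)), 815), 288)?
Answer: 1085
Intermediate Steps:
Add(Add(Add(-4, Mul(Add(-6, Mul(-1, -13)), -2)), 815), 288) = Add(Add(Add(-4, Mul(Add(-6, 13), -2)), 815), 288) = Add(Add(Add(-4, Mul(7, -2)), 815), 288) = Add(Add(Add(-4, -14), 815), 288) = Add(Add(-18, 815), 288) = Add(797, 288) = 1085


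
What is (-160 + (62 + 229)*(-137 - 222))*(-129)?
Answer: 13497141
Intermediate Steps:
(-160 + (62 + 229)*(-137 - 222))*(-129) = (-160 + 291*(-359))*(-129) = (-160 - 104469)*(-129) = -104629*(-129) = 13497141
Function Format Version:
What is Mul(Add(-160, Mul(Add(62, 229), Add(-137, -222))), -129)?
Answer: 13497141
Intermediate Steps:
Mul(Add(-160, Mul(Add(62, 229), Add(-137, -222))), -129) = Mul(Add(-160, Mul(291, -359)), -129) = Mul(Add(-160, -104469), -129) = Mul(-104629, -129) = 13497141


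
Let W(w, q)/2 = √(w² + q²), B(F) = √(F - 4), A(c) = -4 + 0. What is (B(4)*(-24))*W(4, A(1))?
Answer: 0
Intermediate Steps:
A(c) = -4
B(F) = √(-4 + F)
W(w, q) = 2*√(q² + w²) (W(w, q) = 2*√(w² + q²) = 2*√(q² + w²))
(B(4)*(-24))*W(4, A(1)) = (√(-4 + 4)*(-24))*(2*√((-4)² + 4²)) = (√0*(-24))*(2*√(16 + 16)) = (0*(-24))*(2*√32) = 0*(2*(4*√2)) = 0*(8*√2) = 0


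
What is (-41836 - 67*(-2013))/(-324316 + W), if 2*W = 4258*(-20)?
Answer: -4045/15952 ≈ -0.25357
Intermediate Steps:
W = -42580 (W = (4258*(-20))/2 = (1/2)*(-85160) = -42580)
(-41836 - 67*(-2013))/(-324316 + W) = (-41836 - 67*(-2013))/(-324316 - 42580) = (-41836 + 134871)/(-366896) = 93035*(-1/366896) = -4045/15952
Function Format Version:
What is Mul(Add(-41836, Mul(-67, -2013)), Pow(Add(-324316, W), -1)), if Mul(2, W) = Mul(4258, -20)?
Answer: Rational(-4045, 15952) ≈ -0.25357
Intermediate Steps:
W = -42580 (W = Mul(Rational(1, 2), Mul(4258, -20)) = Mul(Rational(1, 2), -85160) = -42580)
Mul(Add(-41836, Mul(-67, -2013)), Pow(Add(-324316, W), -1)) = Mul(Add(-41836, Mul(-67, -2013)), Pow(Add(-324316, -42580), -1)) = Mul(Add(-41836, 134871), Pow(-366896, -1)) = Mul(93035, Rational(-1, 366896)) = Rational(-4045, 15952)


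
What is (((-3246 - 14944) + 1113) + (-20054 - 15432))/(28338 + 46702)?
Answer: -7509/10720 ≈ -0.70047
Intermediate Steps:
(((-3246 - 14944) + 1113) + (-20054 - 15432))/(28338 + 46702) = ((-18190 + 1113) - 35486)/75040 = (-17077 - 35486)*(1/75040) = -52563*1/75040 = -7509/10720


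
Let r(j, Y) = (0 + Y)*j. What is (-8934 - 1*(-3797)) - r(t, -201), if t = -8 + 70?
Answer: 7325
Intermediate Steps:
t = 62
r(j, Y) = Y*j
(-8934 - 1*(-3797)) - r(t, -201) = (-8934 - 1*(-3797)) - (-201)*62 = (-8934 + 3797) - 1*(-12462) = -5137 + 12462 = 7325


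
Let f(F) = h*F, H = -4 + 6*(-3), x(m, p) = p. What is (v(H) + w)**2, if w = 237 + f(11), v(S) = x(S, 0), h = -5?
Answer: 33124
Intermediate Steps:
H = -22 (H = -4 - 18 = -22)
v(S) = 0
f(F) = -5*F
w = 182 (w = 237 - 5*11 = 237 - 55 = 182)
(v(H) + w)**2 = (0 + 182)**2 = 182**2 = 33124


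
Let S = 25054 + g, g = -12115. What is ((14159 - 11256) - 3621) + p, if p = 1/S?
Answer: -9290201/12939 ≈ -718.00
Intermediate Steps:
S = 12939 (S = 25054 - 12115 = 12939)
p = 1/12939 ≈ 7.7286e-5
((14159 - 11256) - 3621) + p = ((14159 - 11256) - 3621) + 1/12939 = (2903 - 3621) + 1/12939 = -718 + 1/12939 = -9290201/12939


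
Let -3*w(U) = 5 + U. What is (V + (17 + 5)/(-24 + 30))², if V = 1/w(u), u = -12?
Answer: 7396/441 ≈ 16.771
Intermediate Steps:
w(U) = -5/3 - U/3 (w(U) = -(5 + U)/3 = -5/3 - U/3)
V = 3/7 (V = 1/(-5/3 - ⅓*(-12)) = 1/(-5/3 + 4) = 1/(7/3) = 3/7 ≈ 0.42857)
(V + (17 + 5)/(-24 + 30))² = (3/7 + (17 + 5)/(-24 + 30))² = (3/7 + 22/6)² = (3/7 + 22*(⅙))² = (3/7 + 11/3)² = (86/21)² = 7396/441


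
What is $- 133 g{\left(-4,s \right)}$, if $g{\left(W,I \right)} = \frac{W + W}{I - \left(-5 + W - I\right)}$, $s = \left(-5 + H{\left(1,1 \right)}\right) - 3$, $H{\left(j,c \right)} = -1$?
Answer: $- \frac{1064}{9} \approx -118.22$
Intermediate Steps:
$s = -9$ ($s = \left(-5 - 1\right) - 3 = -6 - 3 = -9$)
$g{\left(W,I \right)} = \frac{2 W}{5 - W + 2 I}$ ($g{\left(W,I \right)} = \frac{2 W}{I - \left(-5 + W - I\right)} = \frac{2 W}{I + \left(5 + I - W\right)} = \frac{2 W}{5 - W + 2 I}$)
$- 133 g{\left(-4,s \right)} = - 133 \cdot 2 \left(-4\right) \frac{1}{5 - -4 + 2 \left(-9\right)} = - 133 \cdot 2 \left(-4\right) \frac{1}{5 + 4 - 18} = - 133 \cdot 2 \left(-4\right) \frac{1}{-9} = - 133 \cdot 2 \left(-4\right) \left(- \frac{1}{9}\right) = \left(-133\right) \frac{8}{9} = - \frac{1064}{9}$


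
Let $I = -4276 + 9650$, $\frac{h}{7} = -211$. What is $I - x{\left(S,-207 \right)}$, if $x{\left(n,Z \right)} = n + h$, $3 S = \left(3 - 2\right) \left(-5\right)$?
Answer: $\frac{20558}{3} \approx 6852.7$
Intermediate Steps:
$h = -1477$ ($h = 7 \left(-211\right) = -1477$)
$S = - \frac{5}{3}$ ($S = \frac{\left(3 - 2\right) \left(-5\right)}{3} = \frac{1 \left(-5\right)}{3} = \frac{1}{3} \left(-5\right) = - \frac{5}{3} \approx -1.6667$)
$I = 5374$
$x{\left(n,Z \right)} = -1477 + n$ ($x{\left(n,Z \right)} = n - 1477 = -1477 + n$)
$I - x{\left(S,-207 \right)} = 5374 - \left(-1477 - \frac{5}{3}\right) = 5374 - - \frac{4436}{3} = 5374 + \frac{4436}{3} = \frac{20558}{3}$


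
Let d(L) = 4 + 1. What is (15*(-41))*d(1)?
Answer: -3075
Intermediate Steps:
d(L) = 5
(15*(-41))*d(1) = (15*(-41))*5 = -615*5 = -3075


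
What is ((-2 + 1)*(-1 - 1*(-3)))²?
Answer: 4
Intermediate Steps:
((-2 + 1)*(-1 - 1*(-3)))² = (-(-1 + 3))² = (-1*2)² = (-2)² = 4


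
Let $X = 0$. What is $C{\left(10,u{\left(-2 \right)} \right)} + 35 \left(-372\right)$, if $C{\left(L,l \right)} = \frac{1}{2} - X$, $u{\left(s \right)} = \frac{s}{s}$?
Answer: $- \frac{26039}{2} \approx -13020.0$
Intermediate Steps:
$u{\left(s \right)} = 1$
$C{\left(L,l \right)} = \frac{1}{2}$ ($C{\left(L,l \right)} = \frac{1}{2} - 0 = \frac{1}{2} + 0 = \frac{1}{2}$)
$C{\left(10,u{\left(-2 \right)} \right)} + 35 \left(-372\right) = \frac{1}{2} + 35 \left(-372\right) = \frac{1}{2} - 13020 = - \frac{26039}{2}$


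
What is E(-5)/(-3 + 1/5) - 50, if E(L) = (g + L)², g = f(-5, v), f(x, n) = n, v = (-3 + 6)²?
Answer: -390/7 ≈ -55.714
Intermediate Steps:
v = 9 (v = 3² = 9)
g = 9
E(L) = (9 + L)²
E(-5)/(-3 + 1/5) - 50 = (9 - 5)²/(-3 + 1/5) - 50 = 4²/(-3 + ⅕) - 50 = 16/(-14/5) - 50 = -5/14*16 - 50 = -40/7 - 50 = -390/7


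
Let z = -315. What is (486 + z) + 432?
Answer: 603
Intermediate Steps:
(486 + z) + 432 = (486 - 315) + 432 = 171 + 432 = 603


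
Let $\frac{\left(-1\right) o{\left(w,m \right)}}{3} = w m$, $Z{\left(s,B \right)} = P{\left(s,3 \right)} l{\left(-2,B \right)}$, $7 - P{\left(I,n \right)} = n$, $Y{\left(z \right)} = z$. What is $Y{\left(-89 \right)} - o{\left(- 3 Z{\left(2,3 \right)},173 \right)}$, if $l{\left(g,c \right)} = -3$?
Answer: $18595$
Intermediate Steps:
$P{\left(I,n \right)} = 7 - n$
$Z{\left(s,B \right)} = -12$ ($Z{\left(s,B \right)} = \left(7 - 3\right) \left(-3\right) = 4 \left(-3\right) = -12$)
$o{\left(w,m \right)} = - 3 m w$ ($o{\left(w,m \right)} = - 3 w m = - 3 m w$)
$Y{\left(-89 \right)} - o{\left(- 3 Z{\left(2,3 \right)},173 \right)} = -89 - \left(-3\right) 173 \left(\left(-3\right) \left(-12\right)\right) = -89 - \left(-3\right) 173 \cdot 36 = -89 - -18684 = -89 + 18684 = 18595$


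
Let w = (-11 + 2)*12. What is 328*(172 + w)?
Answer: 20992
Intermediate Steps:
w = -108 (w = -9*12 = -108)
328*(172 + w) = 328*(172 - 108) = 328*64 = 20992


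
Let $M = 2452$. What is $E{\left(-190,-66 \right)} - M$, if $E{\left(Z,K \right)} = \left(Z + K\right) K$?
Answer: $14444$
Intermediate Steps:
$E{\left(Z,K \right)} = K \left(K + Z\right)$ ($E{\left(Z,K \right)} = \left(K + Z\right) K = K \left(K + Z\right)$)
$E{\left(-190,-66 \right)} - M = - 66 \left(-66 - 190\right) - 2452 = \left(-66\right) \left(-256\right) - 2452 = 16896 - 2452 = 14444$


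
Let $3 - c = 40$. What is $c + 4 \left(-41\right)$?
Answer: $-201$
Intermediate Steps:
$c = -37$ ($c = 3 - 40 = -37$)
$c + 4 \left(-41\right) = -37 + 4 \left(-41\right) = -37 - 164 = -201$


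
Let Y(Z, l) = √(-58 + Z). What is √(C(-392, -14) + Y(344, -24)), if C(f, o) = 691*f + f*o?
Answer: √(-265384 + √286) ≈ 515.14*I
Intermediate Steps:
√(C(-392, -14) + Y(344, -24)) = √(-392*(691 - 14) + √(-58 + 344)) = √(-392*677 + √286) = √(-265384 + √286)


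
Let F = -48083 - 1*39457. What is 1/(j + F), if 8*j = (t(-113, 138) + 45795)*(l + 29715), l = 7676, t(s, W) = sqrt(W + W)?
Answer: 4564321400/976548145243098823 - 598256*sqrt(69)/2929644435729296469 ≈ 4.6722e-9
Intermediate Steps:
t(s, W) = sqrt(2)*sqrt(W) (t(s, W) = sqrt(2*W) = sqrt(2)*sqrt(W))
F = -87540 (F = -48083 - 39457 = -87540)
j = 1712320845/8 + 37391*sqrt(69)/4 (j = ((sqrt(2)*sqrt(138) + 45795)*(7676 + 29715))/8 = ((2*sqrt(69) + 45795)*37391)/8 = ((45795 + 2*sqrt(69))*37391)/8 = (1712320845 + 74782*sqrt(69))/8 = 1712320845/8 + 37391*sqrt(69)/4 ≈ 2.1412e+8)
1/(j + F) = 1/((1712320845/8 + 37391*sqrt(69)/4) - 87540) = 1/(1711620525/8 + 37391*sqrt(69)/4)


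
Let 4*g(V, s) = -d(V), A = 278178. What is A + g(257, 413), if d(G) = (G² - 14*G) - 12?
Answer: 1050273/4 ≈ 2.6257e+5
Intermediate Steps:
d(G) = -12 + G² - 14*G
g(V, s) = 3 - V²/4 + 7*V/2 (g(V, s) = (-(-12 + V² - 14*V))/4 = (12 - V² + 14*V)/4 = 3 - V²/4 + 7*V/2)
A + g(257, 413) = 278178 + (3 - ¼*257² + (7/2)*257) = 278178 + (3 - ¼*66049 + 1799/2) = 278178 + (3 - 66049/4 + 1799/2) = 278178 - 62439/4 = 1050273/4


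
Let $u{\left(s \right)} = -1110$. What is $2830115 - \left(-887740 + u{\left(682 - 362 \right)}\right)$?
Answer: $3718965$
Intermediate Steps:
$2830115 - \left(-887740 + u{\left(682 - 362 \right)}\right) = 2830115 + \left(887740 - -1110\right) = 2830115 + \left(887740 + 1110\right) = 2830115 + 888850 = 3718965$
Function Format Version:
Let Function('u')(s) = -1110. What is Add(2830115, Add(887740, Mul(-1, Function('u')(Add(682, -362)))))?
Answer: 3718965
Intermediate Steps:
Add(2830115, Add(887740, Mul(-1, Function('u')(Add(682, -362))))) = Add(2830115, Add(887740, Mul(-1, -1110))) = Add(2830115, Add(887740, 1110)) = Add(2830115, 888850) = 3718965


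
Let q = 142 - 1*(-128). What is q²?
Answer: 72900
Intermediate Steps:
q = 270 (q = 142 + 128 = 270)
q² = 270² = 72900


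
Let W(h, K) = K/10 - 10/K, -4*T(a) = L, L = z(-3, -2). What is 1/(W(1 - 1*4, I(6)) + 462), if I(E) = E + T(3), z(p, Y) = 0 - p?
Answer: 840/386921 ≈ 0.0021710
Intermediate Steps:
z(p, Y) = -p
L = 3 (L = -1*(-3) = 3)
T(a) = -3/4 (T(a) = -1/4*3 = -3/4)
I(E) = -3/4 + E (I(E) = E - 3/4 = -3/4 + E)
W(h, K) = -10/K + K/10 (W(h, K) = K*(1/10) - 10/K = K/10 - 10/K = -10/K + K/10)
1/(W(1 - 1*4, I(6)) + 462) = 1/((-10/(-3/4 + 6) + (-3/4 + 6)/10) + 462) = 1/((-10/21/4 + (1/10)*(21/4)) + 462) = 1/((-10*4/21 + 21/40) + 462) = 1/((-40/21 + 21/40) + 462) = 1/(-1159/840 + 462) = 1/(386921/840) = 840/386921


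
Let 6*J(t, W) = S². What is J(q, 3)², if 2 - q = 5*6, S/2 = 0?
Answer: 0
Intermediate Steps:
S = 0 (S = 2*0 = 0)
q = -28 (q = 2 - 5*6 = 2 - 1*30 = 2 - 30 = -28)
J(t, W) = 0 (J(t, W) = (⅙)*0² = (⅙)*0 = 0)
J(q, 3)² = 0² = 0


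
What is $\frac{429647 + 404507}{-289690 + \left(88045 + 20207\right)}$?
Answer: $- \frac{417077}{90719} \approx -4.5975$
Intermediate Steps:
$\frac{429647 + 404507}{-289690 + \left(88045 + 20207\right)} = \frac{834154}{-289690 + 108252} = \frac{834154}{-181438} = 834154 \left(- \frac{1}{181438}\right) = - \frac{417077}{90719}$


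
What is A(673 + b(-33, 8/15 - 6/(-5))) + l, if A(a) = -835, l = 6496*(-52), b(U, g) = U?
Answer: -338627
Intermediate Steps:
l = -337792
A(673 + b(-33, 8/15 - 6/(-5))) + l = -835 - 337792 = -338627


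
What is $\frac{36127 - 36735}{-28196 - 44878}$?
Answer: $\frac{16}{1923} \approx 0.0083203$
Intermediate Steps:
$\frac{36127 - 36735}{-28196 - 44878} = - \frac{608}{-73074} = \left(-608\right) \left(- \frac{1}{73074}\right) = \frac{16}{1923}$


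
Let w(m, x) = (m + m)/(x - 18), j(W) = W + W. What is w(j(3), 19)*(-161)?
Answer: -1932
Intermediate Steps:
j(W) = 2*W
w(m, x) = 2*m/(-18 + x) (w(m, x) = (2*m)/(-18 + x) = 2*m/(-18 + x))
w(j(3), 19)*(-161) = (2*(2*3)/(-18 + 19))*(-161) = (2*6/1)*(-161) = (2*6*1)*(-161) = 12*(-161) = -1932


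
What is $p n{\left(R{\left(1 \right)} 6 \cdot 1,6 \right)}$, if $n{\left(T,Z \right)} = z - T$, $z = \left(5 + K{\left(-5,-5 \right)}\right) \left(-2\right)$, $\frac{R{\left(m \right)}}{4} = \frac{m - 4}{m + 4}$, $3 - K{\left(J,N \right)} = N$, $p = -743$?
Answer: $\frac{43094}{5} \approx 8618.8$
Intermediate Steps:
$K{\left(J,N \right)} = 3 - N$
$R{\left(m \right)} = \frac{4 \left(-4 + m\right)}{4 + m}$ ($R{\left(m \right)} = 4 \frac{m - 4}{m + 4} = 4 \frac{-4 + m}{4 + m} = \frac{4 \left(-4 + m\right)}{4 + m}$)
$z = -26$ ($z = \left(5 + \left(3 - -5\right)\right) \left(-2\right) = \left(5 + \left(3 + 5\right)\right) \left(-2\right) = \left(5 + 8\right) \left(-2\right) = 13 \left(-2\right) = -26$)
$n{\left(T,Z \right)} = -26 - T$
$p n{\left(R{\left(1 \right)} 6 \cdot 1,6 \right)} = - 743 \left(-26 - \frac{4 \left(-4 + 1\right)}{4 + 1} \cdot 6 \cdot 1\right) = - 743 \left(-26 - 4 \cdot \frac{1}{5} \left(-3\right) 6 \cdot 1\right) = - 743 \left(-26 - \left(- \frac{12}{5}\right) 6 \cdot 1\right) = - 743 \left(-26 - \left(- \frac{72}{5}\right) 1\right) = - 743 \left(-26 - - \frac{72}{5}\right) = - 743 \left(-26 + \frac{72}{5}\right) = \left(-743\right) \left(- \frac{58}{5}\right) = \frac{43094}{5}$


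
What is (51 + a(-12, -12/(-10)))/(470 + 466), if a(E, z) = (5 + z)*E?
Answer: -1/40 ≈ -0.025000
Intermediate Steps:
a(E, z) = E*(5 + z)
(51 + a(-12, -12/(-10)))/(470 + 466) = (51 - 12*(5 - 12/(-10)))/(470 + 466) = (51 - 12*(5 - 12*(-⅒)))/936 = (51 - 12*(5 + 6/5))*(1/936) = (51 - 12*31/5)*(1/936) = (51 - 372/5)*(1/936) = -117/5*1/936 = -1/40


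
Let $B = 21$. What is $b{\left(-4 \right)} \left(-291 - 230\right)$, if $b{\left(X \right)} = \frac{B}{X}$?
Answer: $\frac{10941}{4} \approx 2735.3$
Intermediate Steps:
$b{\left(X \right)} = \frac{21}{X}$
$b{\left(-4 \right)} \left(-291 - 230\right) = \frac{21}{-4} \left(-291 - 230\right) = 21 \left(- \frac{1}{4}\right) \left(-521\right) = \left(- \frac{21}{4}\right) \left(-521\right) = \frac{10941}{4}$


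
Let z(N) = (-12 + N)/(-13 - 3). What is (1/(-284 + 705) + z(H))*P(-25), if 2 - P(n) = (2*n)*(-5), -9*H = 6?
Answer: -248713/1263 ≈ -196.92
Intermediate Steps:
H = -⅔ (H = -⅑*6 = -⅔ ≈ -0.66667)
P(n) = 2 + 10*n (P(n) = 2 - 2*n*(-5) = 2 - (-10)*n = 2 + 10*n)
z(N) = ¾ - N/16 (z(N) = (-12 + N)/(-16) = (-12 + N)*(-1/16) = ¾ - N/16)
(1/(-284 + 705) + z(H))*P(-25) = (1/(-284 + 705) + (¾ - 1/16*(-⅔)))*(2 + 10*(-25)) = (1/421 + (¾ + 1/24))*(2 - 250) = (1/421 + 19/24)*(-248) = (8023/10104)*(-248) = -248713/1263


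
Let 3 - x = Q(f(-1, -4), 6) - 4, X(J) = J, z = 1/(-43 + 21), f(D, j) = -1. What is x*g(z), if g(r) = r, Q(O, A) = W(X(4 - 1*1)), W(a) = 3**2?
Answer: 1/11 ≈ 0.090909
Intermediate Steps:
z = -1/22 (z = 1/(-22) = -1/22 ≈ -0.045455)
W(a) = 9
Q(O, A) = 9
x = -2 (x = 3 - (9 - 4) = 3 - 1*5 = 3 - 5 = -2)
x*g(z) = -2*(-1/22) = 1/11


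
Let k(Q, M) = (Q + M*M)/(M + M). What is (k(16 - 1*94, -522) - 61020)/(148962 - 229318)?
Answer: 10662881/13981944 ≈ 0.76262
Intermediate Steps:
k(Q, M) = (Q + M**2)/(2*M) (k(Q, M) = (Q + M**2)/((2*M)) = (Q + M**2)*(1/(2*M)) = (Q + M**2)/(2*M))
(k(16 - 1*94, -522) - 61020)/(148962 - 229318) = ((1/2)*((16 - 1*94) + (-522)**2)/(-522) - 61020)/(148962 - 229318) = ((1/2)*(-1/522)*((16 - 94) + 272484) - 61020)/(-80356) = ((1/2)*(-1/522)*(-78 + 272484) - 61020)*(-1/80356) = ((1/2)*(-1/522)*272406 - 61020)*(-1/80356) = (-45401/174 - 61020)*(-1/80356) = -10662881/174*(-1/80356) = 10662881/13981944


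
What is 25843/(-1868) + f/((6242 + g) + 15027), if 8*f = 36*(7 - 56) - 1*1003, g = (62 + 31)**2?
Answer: -1547633937/111773648 ≈ -13.846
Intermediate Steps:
g = 8649 (g = 93**2 = 8649)
f = -2767/8 (f = (36*(7 - 56) - 1*1003)/8 = (36*(-49) - 1003)/8 = (-1764 - 1003)/8 = (1/8)*(-2767) = -2767/8 ≈ -345.88)
25843/(-1868) + f/((6242 + g) + 15027) = 25843/(-1868) - 2767/(8*((6242 + 8649) + 15027)) = 25843*(-1/1868) - 2767/(8*(14891 + 15027)) = -25843/1868 - 2767/8/29918 = -25843/1868 - 2767/8*1/29918 = -25843/1868 - 2767/239344 = -1547633937/111773648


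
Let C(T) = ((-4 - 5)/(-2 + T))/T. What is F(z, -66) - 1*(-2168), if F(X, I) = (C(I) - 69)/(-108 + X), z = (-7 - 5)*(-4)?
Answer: 64900969/29920 ≈ 2169.1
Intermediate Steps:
z = 48 (z = -12*(-4) = 48)
C(T) = -9/(T*(-2 + T)) (C(T) = (-9/(-2 + T))/T = -9/(T*(-2 + T)))
F(X, I) = (-69 - 9/(I*(-2 + I)))/(-108 + X) (F(X, I) = (-9/(I*(-2 + I)) - 69)/(-108 + X) = (-69 - 9/(I*(-2 + I)))/(-108 + X))
F(z, -66) - 1*(-2168) = 3*(-3 - 23*(-66)*(-2 - 66))/(-66*(-108 + 48)*(-2 - 66)) - 1*(-2168) = 3*(-1/66)*(-3 - 23*(-66)*(-68))/(-60*(-68)) + 2168 = 3*(-1/66)*(-1/60)*(-1/68)*(-3 - 103224) + 2168 = 3*(-1/66)*(-1/60)*(-1/68)*(-103227) + 2168 = 34409/29920 + 2168 = 64900969/29920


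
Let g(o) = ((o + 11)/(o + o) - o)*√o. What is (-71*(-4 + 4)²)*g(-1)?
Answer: 0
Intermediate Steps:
g(o) = √o*(-o + (11 + o)/(2*o)) (g(o) = ((11 + o)/((2*o)) - o)*√o = ((11 + o)*(1/(2*o)) - o)*√o = ((11 + o)/(2*o) - o)*√o = (-o + (11 + o)/(2*o))*√o = √o*(-o + (11 + o)/(2*o)))
(-71*(-4 + 4)²)*g(-1) = (-71*(-4 + 4)²)*((11 - 1*(-1)*(-1 + 2*(-1)))/(2*√(-1))) = (-71*0²)*((-I)*(11 - 1*(-1)*(-1 - 2))/2) = (-71*0)*((-I)*(11 - 1*(-1)*(-3))/2) = 0*((-I)*(11 - 3)/2) = 0*((½)*(-I)*8) = 0*(-4*I) = 0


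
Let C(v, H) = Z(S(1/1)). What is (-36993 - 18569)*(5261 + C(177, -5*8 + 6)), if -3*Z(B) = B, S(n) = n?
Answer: -876879484/3 ≈ -2.9229e+8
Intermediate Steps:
Z(B) = -B/3
C(v, H) = -⅓ (C(v, H) = -⅓/1 = -⅓*1 = -⅓)
(-36993 - 18569)*(5261 + C(177, -5*8 + 6)) = (-36993 - 18569)*(5261 - ⅓) = -55562*15782/3 = -876879484/3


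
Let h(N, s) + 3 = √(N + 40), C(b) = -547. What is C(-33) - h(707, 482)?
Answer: -544 - 3*√83 ≈ -571.33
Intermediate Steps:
h(N, s) = -3 + √(40 + N) (h(N, s) = -3 + √(N + 40) = -3 + √(40 + N))
C(-33) - h(707, 482) = -547 - (-3 + √(40 + 707)) = -547 - (-3 + √747) = -547 - (-3 + 3*√83) = -547 + (3 - 3*√83) = -544 - 3*√83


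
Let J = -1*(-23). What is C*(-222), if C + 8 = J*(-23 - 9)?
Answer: 165168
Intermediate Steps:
J = 23
C = -744 (C = -8 + 23*(-23 - 9) = -8 + 23*(-32) = -8 - 736 = -744)
C*(-222) = -744*(-222) = 165168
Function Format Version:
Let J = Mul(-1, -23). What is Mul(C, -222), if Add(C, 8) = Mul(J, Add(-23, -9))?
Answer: 165168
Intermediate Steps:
J = 23
C = -744 (C = Add(-8, Mul(23, Add(-23, -9))) = Add(-8, Mul(23, -32)) = Add(-8, -736) = -744)
Mul(C, -222) = Mul(-744, -222) = 165168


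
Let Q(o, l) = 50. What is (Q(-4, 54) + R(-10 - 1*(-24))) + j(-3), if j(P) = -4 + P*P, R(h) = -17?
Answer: 38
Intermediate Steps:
j(P) = -4 + P²
(Q(-4, 54) + R(-10 - 1*(-24))) + j(-3) = (50 - 17) + (-4 + (-3)²) = 33 + (-4 + 9) = 33 + 5 = 38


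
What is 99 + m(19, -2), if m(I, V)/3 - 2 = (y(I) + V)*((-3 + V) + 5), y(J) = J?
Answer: 105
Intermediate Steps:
m(I, V) = 6 + 3*(2 + V)*(I + V) (m(I, V) = 6 + 3*((I + V)*((-3 + V) + 5)) = 6 + 3*((I + V)*(2 + V)) = 6 + 3*((2 + V)*(I + V)) = 6 + 3*(2 + V)*(I + V))
99 + m(19, -2) = 99 + (6 + 3*(-2)² + 6*19 + 6*(-2) + 3*19*(-2)) = 99 + (6 + 3*4 + 114 - 12 - 114) = 99 + (6 + 12 + 114 - 12 - 114) = 99 + 6 = 105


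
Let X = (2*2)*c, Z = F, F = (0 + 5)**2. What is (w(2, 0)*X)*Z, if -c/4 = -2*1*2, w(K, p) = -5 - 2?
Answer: -11200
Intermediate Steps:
w(K, p) = -7
c = 16 (c = -4*(-2*1)*2 = -(-8)*2 = -4*(-4) = 16)
F = 25 (F = 5**2 = 25)
Z = 25
X = 64 (X = (2*2)*16 = 4*16 = 64)
(w(2, 0)*X)*Z = -7*64*25 = -448*25 = -11200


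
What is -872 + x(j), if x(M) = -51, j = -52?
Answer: -923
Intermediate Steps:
-872 + x(j) = -872 - 51 = -923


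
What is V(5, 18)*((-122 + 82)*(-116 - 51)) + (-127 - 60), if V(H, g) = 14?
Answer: 93333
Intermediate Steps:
V(5, 18)*((-122 + 82)*(-116 - 51)) + (-127 - 60) = 14*((-122 + 82)*(-116 - 51)) + (-127 - 60) = 14*(-40*(-167)) - 187 = 14*6680 - 187 = 93520 - 187 = 93333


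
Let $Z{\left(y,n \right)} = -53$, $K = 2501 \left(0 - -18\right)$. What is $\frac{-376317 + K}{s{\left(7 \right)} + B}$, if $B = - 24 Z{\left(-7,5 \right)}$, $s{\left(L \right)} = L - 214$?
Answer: $- \frac{110433}{355} \approx -311.08$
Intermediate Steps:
$K = 45018$ ($K = 2501 \left(0 + 18\right) = 2501 \cdot 18 = 45018$)
$s{\left(L \right)} = -214 + L$ ($s{\left(L \right)} = L - 214 = -214 + L$)
$B = 1272$ ($B = \left(-24\right) \left(-53\right) = 1272$)
$\frac{-376317 + K}{s{\left(7 \right)} + B} = \frac{-376317 + 45018}{\left(-214 + 7\right) + 1272} = - \frac{331299}{-207 + 1272} = - \frac{331299}{1065} = \left(-331299\right) \frac{1}{1065} = - \frac{110433}{355}$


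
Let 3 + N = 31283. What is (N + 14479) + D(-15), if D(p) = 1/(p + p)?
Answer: 1372769/30 ≈ 45759.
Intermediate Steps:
N = 31280 (N = -3 + 31283 = 31280)
D(p) = 1/(2*p)
(N + 14479) + D(-15) = (31280 + 14479) + (½)/(-15) = 45759 + (½)*(-1/15) = 45759 - 1/30 = 1372769/30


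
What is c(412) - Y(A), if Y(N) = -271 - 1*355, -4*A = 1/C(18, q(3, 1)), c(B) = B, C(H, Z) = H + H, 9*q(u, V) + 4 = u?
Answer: 1038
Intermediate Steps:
q(u, V) = -4/9 + u/9
C(H, Z) = 2*H
A = -1/144 (A = -1/(4*(2*18)) = -1/4/36 = -1/4*1/36 = -1/144 ≈ -0.0069444)
Y(N) = -626 (Y(N) = -271 - 355 = -626)
c(412) - Y(A) = 412 - 1*(-626) = 412 + 626 = 1038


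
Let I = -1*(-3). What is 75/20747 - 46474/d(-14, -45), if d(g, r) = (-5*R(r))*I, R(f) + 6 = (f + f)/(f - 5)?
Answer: -964191353/1307061 ≈ -737.68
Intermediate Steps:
I = 3
R(f) = -6 + 2*f/(-5 + f) (R(f) = -6 + (f + f)/(f - 5) = -6 + (2*f)/(-5 + f) = -6 + 2*f/(-5 + f))
d(g, r) = -30*(15 - 2*r)/(-5 + r) (d(g, r) = -10*(15 - 2*r)/(-5 + r)*3 = -30*(15 - 2*r)/(-5 + r))
75/20747 - 46474/d(-14, -45) = 75/20747 - 46474*(-5 - 45)/(30*(-15 + 2*(-45))) = 75*(1/20747) - 46474*(-5/(3*(-15 - 90))) = 75/20747 - 46474/(30*(-1/50)*(-105)) = 75/20747 - 46474/63 = -964191353/1307061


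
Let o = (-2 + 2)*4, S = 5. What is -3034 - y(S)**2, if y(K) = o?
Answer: -3034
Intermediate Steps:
o = 0 (o = 0*4 = 0)
y(K) = 0
-3034 - y(S)**2 = -3034 - 1*0**2 = -3034 - 1*0 = -3034 + 0 = -3034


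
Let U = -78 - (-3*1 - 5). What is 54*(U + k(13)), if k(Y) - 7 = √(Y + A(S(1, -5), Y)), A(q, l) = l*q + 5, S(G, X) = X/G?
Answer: -3402 + 54*I*√47 ≈ -3402.0 + 370.21*I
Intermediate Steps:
U = -70 (U = -78 - (-3 - 5) = -78 - 1*(-8) = -78 + 8 = -70)
A(q, l) = 5 + l*q
k(Y) = 7 + √(5 - 4*Y) (k(Y) = 7 + √(Y + (5 + Y*(-5/1))) = 7 + √(Y + (5 + Y*(-5*1))) = 7 + √(Y + (5 + Y*(-5))) = 7 + √(Y + (5 - 5*Y)) = 7 + √(5 - 4*Y))
54*(U + k(13)) = 54*(-70 + (7 + √(5 - 4*13))) = 54*(-70 + (7 + √(5 - 52))) = 54*(-70 + (7 + √(-47))) = 54*(-70 + (7 + I*√47)) = 54*(-63 + I*√47) = -3402 + 54*I*√47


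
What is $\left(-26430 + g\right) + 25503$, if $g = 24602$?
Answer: $23675$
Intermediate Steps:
$\left(-26430 + g\right) + 25503 = \left(-26430 + 24602\right) + 25503 = -1828 + 25503 = 23675$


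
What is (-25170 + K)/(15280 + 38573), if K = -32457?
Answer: -19209/17951 ≈ -1.0701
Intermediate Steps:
(-25170 + K)/(15280 + 38573) = (-25170 - 32457)/(15280 + 38573) = -57627/53853 = -57627*1/53853 = -19209/17951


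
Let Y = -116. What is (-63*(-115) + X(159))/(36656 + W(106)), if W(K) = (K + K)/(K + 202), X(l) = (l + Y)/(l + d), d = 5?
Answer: 91493171/462900660 ≈ 0.19765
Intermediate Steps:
X(l) = (-116 + l)/(5 + l) (X(l) = (l - 116)/(l + 5) = (-116 + l)/(5 + l))
W(K) = 2*K/(202 + K) (W(K) = (2*K)/(202 + K) = 2*K/(202 + K))
(-63*(-115) + X(159))/(36656 + W(106)) = (-63*(-115) + (-116 + 159)/(5 + 159))/(36656 + 2*106/(202 + 106)) = (7245 + 43/164)/(36656 + 2*106/308) = (7245 + (1/164)*43)/(36656 + 2*106*(1/308)) = (7245 + 43/164)/(36656 + 53/77) = 1188223/(164*(2822565/77)) = (1188223/164)*(77/2822565) = 91493171/462900660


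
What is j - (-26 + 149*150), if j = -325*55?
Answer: -40199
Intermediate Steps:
j = -17875
j - (-26 + 149*150) = -17875 - (-26 + 149*150) = -17875 - (-26 + 22350) = -17875 - 1*22324 = -17875 - 22324 = -40199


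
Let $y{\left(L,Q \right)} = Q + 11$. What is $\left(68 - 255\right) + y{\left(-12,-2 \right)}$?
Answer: $-178$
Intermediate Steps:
$y{\left(L,Q \right)} = 11 + Q$
$\left(68 - 255\right) + y{\left(-12,-2 \right)} = \left(68 - 255\right) + \left(11 - 2\right) = -187 + 9 = -178$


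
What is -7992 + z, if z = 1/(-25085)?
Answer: -200479321/25085 ≈ -7992.0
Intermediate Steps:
z = -1/25085 ≈ -3.9864e-5
-7992 + z = -7992 - 1/25085 = -200479321/25085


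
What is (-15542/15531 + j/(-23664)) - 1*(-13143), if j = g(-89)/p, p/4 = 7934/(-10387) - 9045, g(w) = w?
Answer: 35593787879832867821/2708399771600064 ≈ 13142.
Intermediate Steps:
p = -375833396/10387 (p = 4*(7934/(-10387) - 9045) = 4*(7934*(-1/10387) - 9045) = 4*(-7934/10387 - 9045) = 4*(-93958349/10387) = -375833396/10387 ≈ -36183.)
j = 924443/375833396 (j = -89/(-375833396/10387) = -89*(-10387/375833396) = 924443/375833396 ≈ 0.0024597)
(-15542/15531 + j/(-23664)) - 1*(-13143) = (-15542/15531 + (924443/375833396)/(-23664)) - 1*(-13143) = (-15542*1/15531 + (924443/375833396)*(-1/23664)) + 13143 = (-15542/15531 - 54379/523160087232) + 13143 = -2710318306773331/2708399771600064 + 13143 = 35593787879832867821/2708399771600064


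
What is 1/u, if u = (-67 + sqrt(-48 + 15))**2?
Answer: (67 - I*sqrt(33))**(-2) ≈ 0.00021791 + 3.7644e-5*I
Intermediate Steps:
u = (-67 + I*sqrt(33))**2 (u = (-67 + sqrt(-33))**2 = (-67 + I*sqrt(33))**2 ≈ 4456.0 - 769.77*I)
1/u = 1/((67 - I*sqrt(33))**2) = (67 - I*sqrt(33))**(-2)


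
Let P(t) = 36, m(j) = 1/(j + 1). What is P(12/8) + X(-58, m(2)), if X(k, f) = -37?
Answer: -1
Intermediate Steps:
m(j) = 1/(1 + j)
P(12/8) + X(-58, m(2)) = 36 - 37 = -1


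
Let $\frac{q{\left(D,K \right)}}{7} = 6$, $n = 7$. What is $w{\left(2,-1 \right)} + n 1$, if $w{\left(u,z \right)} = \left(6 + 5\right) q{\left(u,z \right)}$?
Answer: $469$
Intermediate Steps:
$q{\left(D,K \right)} = 42$ ($q{\left(D,K \right)} = 7 \cdot 6 = 42$)
$w{\left(u,z \right)} = 462$ ($w{\left(u,z \right)} = \left(6 + 5\right) 42 = 11 \cdot 42 = 462$)
$w{\left(2,-1 \right)} + n 1 = 462 + 7 \cdot 1 = 462 + 7 = 469$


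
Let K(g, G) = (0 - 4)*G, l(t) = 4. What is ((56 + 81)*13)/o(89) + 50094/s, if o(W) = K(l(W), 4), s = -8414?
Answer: -7893419/67312 ≈ -117.27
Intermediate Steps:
K(g, G) = -4*G
o(W) = -16 (o(W) = -4*4 = -16)
((56 + 81)*13)/o(89) + 50094/s = ((56 + 81)*13)/(-16) + 50094/(-8414) = (137*13)*(-1/16) + 50094*(-1/8414) = 1781*(-1/16) - 25047/4207 = -1781/16 - 25047/4207 = -7893419/67312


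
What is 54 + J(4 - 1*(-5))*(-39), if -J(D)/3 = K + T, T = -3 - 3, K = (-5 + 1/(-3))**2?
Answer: 2680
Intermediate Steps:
K = 256/9 (K = (-5 - 1/3)**2 = (-16/3)**2 = 256/9 ≈ 28.444)
T = -6
J(D) = -202/3 (J(D) = -3*(256/9 - 6) = -3*202/9 = -202/3)
54 + J(4 - 1*(-5))*(-39) = 54 - 202/3*(-39) = 54 + 2626 = 2680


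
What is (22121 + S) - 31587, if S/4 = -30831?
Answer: -132790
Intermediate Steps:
S = -123324 (S = 4*(-30831) = -123324)
(22121 + S) - 31587 = (22121 - 123324) - 31587 = -101203 - 31587 = -132790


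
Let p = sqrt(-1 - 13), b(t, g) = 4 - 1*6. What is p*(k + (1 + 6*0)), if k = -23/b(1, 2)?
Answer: 25*I*sqrt(14)/2 ≈ 46.771*I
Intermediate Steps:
b(t, g) = -2 (b(t, g) = 4 - 6 = -2)
k = 23/2 (k = -23/(-2) = -23*(-1/2) = 23/2 ≈ 11.500)
p = I*sqrt(14) (p = sqrt(-14) = I*sqrt(14) ≈ 3.7417*I)
p*(k + (1 + 6*0)) = (I*sqrt(14))*(23/2 + (1 + 6*0)) = (I*sqrt(14))*(23/2 + (1 + 0)) = (I*sqrt(14))*(23/2 + 1) = (I*sqrt(14))*(25/2) = 25*I*sqrt(14)/2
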